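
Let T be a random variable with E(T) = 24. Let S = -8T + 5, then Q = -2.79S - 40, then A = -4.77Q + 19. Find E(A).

E(S) = (-8)·24 + 5 = -187.
E(Q) = (-2.79)·(-187) + (-40) = 481.73.
E(A) = (-4.77)·481.73 + 19 = -2278.8521.

E(A) = -2278.8521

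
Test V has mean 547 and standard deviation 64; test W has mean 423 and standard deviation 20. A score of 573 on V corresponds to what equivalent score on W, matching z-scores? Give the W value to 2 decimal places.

z = (573 − 547)/64 ≈ 0.4063.
W = 423 + z·20 = 423 + (573 − 547)·20/64 ≈ 431.13.

W = 431.13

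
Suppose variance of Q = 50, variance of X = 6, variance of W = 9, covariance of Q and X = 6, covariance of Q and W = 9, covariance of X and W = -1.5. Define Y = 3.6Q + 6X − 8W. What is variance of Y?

variance of Y = a²·variance of Q + b²·variance of X + c²·variance of W + 2ab·covariance of Q and X + 2ac·covariance of Q and W + 2bc·covariance of X and W, with a = 3.6, b = 6, c = -8.
= 648 + 216 + 576 + 259.2 + (-518.4) + 144
= 1324.8.

variance of Y = 1324.8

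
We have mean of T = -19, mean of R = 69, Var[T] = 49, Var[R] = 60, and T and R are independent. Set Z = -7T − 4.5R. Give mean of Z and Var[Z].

mean of Z = (-7)·mean of T + (-4.5)·mean of R = (-7)·(-19) + (-4.5)·69 = -177.5.
Var[Z] = a²·Var[T] + b²·Var[R] + 2ab·Cov[T, R] with a = -7, b = -4.5.
Independence gives Cov[T, R] = 0.
= (-7)²·49 + (-4.5)²·60 + 2·(-7)·(-4.5)·0
= 2401 + 1215 + 0 = 3616.

mean of Z = -177.5, Var[Z] = 3616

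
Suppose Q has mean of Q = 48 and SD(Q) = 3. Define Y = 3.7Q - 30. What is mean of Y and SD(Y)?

Y = 3.7Q - 30 is linear with a = 3.7, b = -30.
mean of Y = a·mean of Q + b = 3.7·48 + (-30) = 147.6.
SD(Y) = |a|·SD(Q) = |3.7|·3 = 11.1.

mean of Y = 147.6, SD(Y) = 11.1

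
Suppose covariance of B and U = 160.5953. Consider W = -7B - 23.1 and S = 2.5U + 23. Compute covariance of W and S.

covariance of W and S = a·c·covariance of B and U = (-7)·2.5·160.5953 = -2810.41775. Additive constants drop out.

covariance of W and S = -2810.41775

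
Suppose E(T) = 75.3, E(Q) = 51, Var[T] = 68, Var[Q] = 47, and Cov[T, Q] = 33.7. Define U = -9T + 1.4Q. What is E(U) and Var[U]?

E(U) = (-9)·E(T) + 1.4·E(Q) = (-9)·75.3 + 1.4·51 = -606.3.
Var[U] = a²·Var[T] + b²·Var[Q] + 2ab·Cov[T, Q] with a = -9, b = 1.4.
= (-9)²·68 + 1.4²·47 + 2·(-9)·1.4·33.7
= 5508 + 92.12 + (-849.24) = 4750.88.

E(U) = -606.3, Var[U] = 4750.88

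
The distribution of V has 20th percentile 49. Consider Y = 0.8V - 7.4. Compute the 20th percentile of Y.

20th percentile of Y = 31.8

Since a = 0.8 > 0 the transformation is increasing, so the 20th percentile of Y = a·(P_{20} of V) + b = 0.8·49 + (-7.4) = 31.8.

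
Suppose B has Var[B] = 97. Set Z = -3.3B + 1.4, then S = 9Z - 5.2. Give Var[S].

Var[Z] = (-3.3)²·97 = 1056.33.
Var[S] = 9²·1056.33 = 85562.73.

Var[S] = 85562.73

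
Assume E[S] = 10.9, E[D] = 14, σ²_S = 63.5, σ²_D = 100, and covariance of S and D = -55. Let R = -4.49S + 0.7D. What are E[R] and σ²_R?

E[R] = -39.141, σ²_R = 1674.89635

E[R] = (-4.49)·E[S] + 0.7·E[D] = (-4.49)·10.9 + 0.7·14 = -39.141.
σ²_R = a²·σ²_S + b²·σ²_D + 2ab·covariance of S and D with a = -4.49, b = 0.7.
= (-4.49)²·63.5 + 0.7²·100 + 2·(-4.49)·0.7·(-55)
= 1280.16635 + 49 + 345.73 = 1674.89635.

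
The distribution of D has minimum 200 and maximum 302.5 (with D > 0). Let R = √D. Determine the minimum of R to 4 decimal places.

min(R) = 14.1421

√D is increasing on this domain, so min(R) comes from min(D) = 200: min(R) = √(200) ≈ 14.1421.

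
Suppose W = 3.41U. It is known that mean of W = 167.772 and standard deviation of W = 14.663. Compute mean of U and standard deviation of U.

From W = 3.41U: mean of W = a·mean of U + b, so mean of U = (mean of W − b)/a = (167.772 − 0)/3.41 = 49.2.
standard deviation of W = |a|·standard deviation of U, so standard deviation of U = 14.663/|3.41| = 4.3.

mean of U = 49.2, standard deviation of U = 4.3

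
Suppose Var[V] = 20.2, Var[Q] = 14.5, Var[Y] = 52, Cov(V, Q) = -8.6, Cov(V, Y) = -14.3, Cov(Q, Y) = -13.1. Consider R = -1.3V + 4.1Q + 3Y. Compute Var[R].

Var[R] = 626.839

Var[R] = a²·Var[V] + b²·Var[Q] + c²·Var[Y] + 2ab·Cov(V, Q) + 2ac·Cov(V, Y) + 2bc·Cov(Q, Y), with a = -1.3, b = 4.1, c = 3.
= 34.138 + 243.745 + 468 + 91.676 + 111.54 + (-322.26)
= 626.839.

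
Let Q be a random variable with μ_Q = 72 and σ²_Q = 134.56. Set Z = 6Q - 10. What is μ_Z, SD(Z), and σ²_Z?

Z = 6Q - 10 is linear with a = 6, b = -10.
μ_Z = a·μ_Q + b = 6·72 + (-10) = 422.
SD(Q) = √134.56 = 11.6.
SD(Z) = |a|·SD(Q) = |6|·11.6 = 69.6.
σ²_Z = a²·σ²_Q = 6²·134.56 = 4844.16 (the additive constant -10 does not affect variance).

μ_Z = 422, SD(Z) = 69.6, σ²_Z = 4844.16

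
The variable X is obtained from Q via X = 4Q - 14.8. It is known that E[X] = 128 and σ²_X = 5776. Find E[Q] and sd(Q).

From X = 4Q - 14.8: E[X] = a·E[Q] + b, so E[Q] = (E[X] − b)/a = (128 − (-14.8))/4 = 35.7.
sd(X) = √5776 = 76.
sd(X) = |a|·sd(Q), so sd(Q) = 76/|4| = 19.

E[Q] = 35.7, sd(Q) = 19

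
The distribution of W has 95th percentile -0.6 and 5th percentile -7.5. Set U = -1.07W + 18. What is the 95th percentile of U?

95th percentile of U = 26.025

Since a = -1.07 < 0 the transformation is decreasing, reversing order: the 95th percentile of U corresponds to the 5th percentile of W.
So P_{95}(U) = a·P_{5}(W) + b = (-1.07)·(-7.5) + 18 = 26.025.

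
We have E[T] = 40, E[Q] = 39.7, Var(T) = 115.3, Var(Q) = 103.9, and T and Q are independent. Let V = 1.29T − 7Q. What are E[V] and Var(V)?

E[V] = 1.29·E[T] + (-7)·E[Q] = 1.29·40 + (-7)·39.7 = -226.3.
Var(V) = a²·Var(T) + b²·Var(Q) + 2ab·Cov(T, Q) with a = 1.29, b = -7.
Independence gives Cov(T, Q) = 0.
= 1.29²·115.3 + (-7)²·103.9 + 2·1.29·(-7)·0
= 191.87073 + 5091.1 + 0 = 5282.97073.

E[V] = -226.3, Var(V) = 5282.97073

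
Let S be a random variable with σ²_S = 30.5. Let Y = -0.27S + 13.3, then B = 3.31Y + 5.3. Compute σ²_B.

σ²_Y = (-0.27)²·30.5 = 2.22345.
σ²_B = 3.31²·2.22345 = 24.360340545.

σ²_B = 24.360340545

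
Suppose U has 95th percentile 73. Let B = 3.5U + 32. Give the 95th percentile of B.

95th percentile of B = 287.5

Since a = 3.5 > 0 the transformation is increasing, so the 95th percentile of B = a·(P_{95} of U) + b = 3.5·73 + 32 = 287.5.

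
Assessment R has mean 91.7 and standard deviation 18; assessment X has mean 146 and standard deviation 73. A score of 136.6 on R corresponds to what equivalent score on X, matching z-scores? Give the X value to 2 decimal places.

X = 328.09

z = (136.6 − 91.7)/18 ≈ 2.4944.
X = 146 + z·73 = 146 + (136.6 − 91.7)·73/18 ≈ 328.09.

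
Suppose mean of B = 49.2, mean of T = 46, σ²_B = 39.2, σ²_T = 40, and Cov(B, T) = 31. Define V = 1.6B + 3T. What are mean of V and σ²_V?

mean of V = 1.6·mean of B + 3·mean of T = 1.6·49.2 + 3·46 = 216.72.
σ²_V = a²·σ²_B + b²·σ²_T + 2ab·Cov(B, T) with a = 1.6, b = 3.
= 1.6²·39.2 + 3²·40 + 2·1.6·3·31
= 100.352 + 360 + 297.6 = 757.952.

mean of V = 216.72, σ²_V = 757.952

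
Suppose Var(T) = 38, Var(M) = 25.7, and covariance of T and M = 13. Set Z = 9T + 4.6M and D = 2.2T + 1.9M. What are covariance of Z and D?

covariance of Z and D = 1330.878

By bilinearity, covariance of Z and D = ac·Var(T) + bd·Var(M) + (ad+bc)·covariance of T and M, with a=9, b=4.6, c=2.2, d=1.9.
ac·Var(T) = 9·2.2·38 = 752.4
bd·Var(M) = 4.6·1.9·25.7 = 224.618
(ad+bc)·covariance of T and M = (27.22)·13 = 353.86
covariance of Z and D = 752.4 + 224.618 + 353.86 = 1330.878.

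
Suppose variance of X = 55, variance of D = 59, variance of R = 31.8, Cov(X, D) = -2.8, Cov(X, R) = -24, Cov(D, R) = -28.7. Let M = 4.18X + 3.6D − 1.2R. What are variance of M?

variance of M = 2175.8812

variance of M = a²·variance of X + b²·variance of D + c²·variance of R + 2ab·Cov(X, D) + 2ac·Cov(X, R) + 2bc·Cov(D, R), with a = 4.18, b = 3.6, c = -1.2.
= 960.982 + 764.64 + 45.792 + (-84.2688) + 240.768 + 247.968
= 2175.8812.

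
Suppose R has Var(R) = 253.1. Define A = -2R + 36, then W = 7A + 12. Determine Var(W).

Var(W) = 49607.6

Var(A) = (-2)²·253.1 = 1012.4.
Var(W) = 7²·1012.4 = 49607.6.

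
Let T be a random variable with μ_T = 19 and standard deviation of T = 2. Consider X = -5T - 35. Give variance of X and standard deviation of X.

X = -5T - 35 is linear with a = -5, b = -35.
variance of T = 2² = 4.
variance of X = a²·variance of T = (-5)²·4 = 100 (the additive constant -35 does not affect variance).
standard deviation of X = |a|·standard deviation of T = |-5|·2 = 10.

variance of X = 100, standard deviation of X = 10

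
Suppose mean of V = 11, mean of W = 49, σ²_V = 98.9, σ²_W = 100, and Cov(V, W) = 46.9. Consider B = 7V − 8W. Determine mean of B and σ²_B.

mean of B = 7·mean of V + (-8)·mean of W = 7·11 + (-8)·49 = -315.
σ²_B = a²·σ²_V + b²·σ²_W + 2ab·Cov(V, W) with a = 7, b = -8.
= 7²·98.9 + (-8)²·100 + 2·7·(-8)·46.9
= 4846.1 + 6400 + (-5252.8) = 5993.3.

mean of B = -315, σ²_B = 5993.3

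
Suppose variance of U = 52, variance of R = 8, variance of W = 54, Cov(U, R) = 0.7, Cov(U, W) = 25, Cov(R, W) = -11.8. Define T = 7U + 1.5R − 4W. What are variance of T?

variance of T = a²·variance of U + b²·variance of R + c²·variance of W + 2ab·Cov(U, R) + 2ac·Cov(U, W) + 2bc·Cov(R, W), with a = 7, b = 1.5, c = -4.
= 2548 + 18 + 864 + 14.7 + (-1400) + 141.6
= 2186.3.

variance of T = 2186.3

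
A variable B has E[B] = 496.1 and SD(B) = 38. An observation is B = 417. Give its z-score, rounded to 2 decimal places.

z = -2.08

z = (B − E[B]) / SD(B) = (417 − 496.1) / 38 ≈ -2.08.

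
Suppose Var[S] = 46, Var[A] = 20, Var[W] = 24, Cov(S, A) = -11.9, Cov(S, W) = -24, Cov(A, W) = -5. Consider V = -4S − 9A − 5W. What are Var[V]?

Var[V] = a²·Var[S] + b²·Var[A] + c²·Var[W] + 2ab·Cov(S, A) + 2ac·Cov(S, W) + 2bc·Cov(A, W), with a = -4, b = -9, c = -5.
= 736 + 1620 + 600 + (-856.8) + (-960) + (-450)
= 689.2.

Var[V] = 689.2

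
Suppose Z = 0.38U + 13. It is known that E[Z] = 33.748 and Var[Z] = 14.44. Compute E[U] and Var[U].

E[U] = 54.6, Var[U] = 100

From Z = 0.38U + 13: E[Z] = a·E[U] + b, so E[U] = (E[Z] − b)/a = (33.748 − 13)/0.38 = 54.6.
Var[Z] = a²·Var[U], so Var[U] = 14.44/0.38² = 100.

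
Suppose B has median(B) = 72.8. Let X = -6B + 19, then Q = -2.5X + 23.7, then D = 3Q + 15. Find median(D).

median(X) = (-6)·72.8 + 19 = -417.8.
median(Q) = (-2.5)·(-417.8) + 23.7 = 1068.2.
median(D) = 3·1068.2 + 15 = 3219.6.

median(D) = 3219.6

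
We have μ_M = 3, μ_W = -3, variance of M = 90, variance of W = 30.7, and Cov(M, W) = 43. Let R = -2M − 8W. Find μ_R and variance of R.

μ_R = (-2)·μ_M + (-8)·μ_W = (-2)·3 + (-8)·(-3) = 18.
variance of R = a²·variance of M + b²·variance of W + 2ab·Cov(M, W) with a = -2, b = -8.
= (-2)²·90 + (-8)²·30.7 + 2·(-2)·(-8)·43
= 360 + 1964.8 + 1376 = 3700.8.

μ_R = 18, variance of R = 3700.8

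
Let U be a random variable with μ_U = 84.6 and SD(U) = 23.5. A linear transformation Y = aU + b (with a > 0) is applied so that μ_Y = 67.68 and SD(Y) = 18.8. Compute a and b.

a = 0.8, b = 0

SD(Y) = a·SD(U) (a > 0), so a = 18.8/23.5 = 0.8.
μ_Y = a·μ_U + b, so b = 67.68 − 0.8·84.6 = 0.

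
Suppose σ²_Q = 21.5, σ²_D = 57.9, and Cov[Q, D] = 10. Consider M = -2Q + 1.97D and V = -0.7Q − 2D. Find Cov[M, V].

Cov[M, V] = -171.816

By bilinearity, Cov[M, V] = ac·σ²_Q + bd·σ²_D + (ad+bc)·Cov[Q, D], with a=-2, b=1.97, c=-0.7, d=-2.
ac·σ²_Q = (-2)·(-0.7)·21.5 = 30.1
bd·σ²_D = 1.97·(-2)·57.9 = -228.126
(ad+bc)·Cov[Q, D] = (2.621)·10 = 26.21
Cov[M, V] = 30.1 + (-228.126) + 26.21 = -171.816.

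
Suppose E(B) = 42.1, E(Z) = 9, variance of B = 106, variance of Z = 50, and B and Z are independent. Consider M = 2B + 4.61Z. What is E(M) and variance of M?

E(M) = 2·E(B) + 4.61·E(Z) = 2·42.1 + 4.61·9 = 125.69.
variance of M = a²·variance of B + b²·variance of Z + 2ab·Cov(B, Z) with a = 2, b = 4.61.
Independence gives Cov(B, Z) = 0.
= 2²·106 + 4.61²·50 + 2·2·4.61·0
= 424 + 1062.605 + 0 = 1486.605.

E(M) = 125.69, variance of M = 1486.605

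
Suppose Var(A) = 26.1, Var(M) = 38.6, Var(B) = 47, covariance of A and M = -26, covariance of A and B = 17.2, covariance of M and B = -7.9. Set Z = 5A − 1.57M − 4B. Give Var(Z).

Var(Z) = 1120.62114

Var(Z) = a²·Var(A) + b²·Var(M) + c²·Var(B) + 2ab·covariance of A and M + 2ac·covariance of A and B + 2bc·covariance of M and B, with a = 5, b = -1.57, c = -4.
= 652.5 + 95.14514 + 752 + 408.2 + (-688) + (-99.224)
= 1120.62114.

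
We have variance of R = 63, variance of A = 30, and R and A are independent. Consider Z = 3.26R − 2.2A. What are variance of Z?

variance of Z = a²·variance of R + b²·variance of A + 2ab·Cov(R, A) with a = 3.26, b = -2.2.
Independence gives Cov(R, A) = 0.
= 3.26²·63 + (-2.2)²·30 + 2·3.26·(-2.2)·0
= 669.5388 + 145.2 + 0 = 814.7388.

variance of Z = 814.7388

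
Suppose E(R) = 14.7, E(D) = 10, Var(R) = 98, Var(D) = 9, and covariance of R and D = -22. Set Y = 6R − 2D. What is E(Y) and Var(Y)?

E(Y) = 6·E(R) + (-2)·E(D) = 6·14.7 + (-2)·10 = 68.2.
Var(Y) = a²·Var(R) + b²·Var(D) + 2ab·covariance of R and D with a = 6, b = -2.
= 6²·98 + (-2)²·9 + 2·6·(-2)·(-22)
= 3528 + 36 + 528 = 4092.

E(Y) = 68.2, Var(Y) = 4092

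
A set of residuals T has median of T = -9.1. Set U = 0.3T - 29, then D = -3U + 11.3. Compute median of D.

median of U = 0.3·(-9.1) + (-29) = -31.73.
median of D = (-3)·(-31.73) + 11.3 = 106.49.

median of D = 106.49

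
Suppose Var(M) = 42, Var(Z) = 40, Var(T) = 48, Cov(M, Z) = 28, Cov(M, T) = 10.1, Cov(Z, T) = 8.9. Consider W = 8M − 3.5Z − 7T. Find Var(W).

Var(W) = a²·Var(M) + b²·Var(Z) + c²·Var(T) + 2ab·Cov(M, Z) + 2ac·Cov(M, T) + 2bc·Cov(Z, T), with a = 8, b = -3.5, c = -7.
= 2688 + 490 + 2352 + (-1568) + (-1131.2) + 436.1
= 3266.9.

Var(W) = 3266.9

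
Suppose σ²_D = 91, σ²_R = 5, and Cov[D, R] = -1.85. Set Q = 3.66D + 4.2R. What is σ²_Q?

σ²_Q = 1250.3232

σ²_Q = a²·σ²_D + b²·σ²_R + 2ab·Cov[D, R] with a = 3.66, b = 4.2.
= 3.66²·91 + 4.2²·5 + 2·3.66·4.2·(-1.85)
= 1218.9996 + 88.2 + (-56.8764) = 1250.3232.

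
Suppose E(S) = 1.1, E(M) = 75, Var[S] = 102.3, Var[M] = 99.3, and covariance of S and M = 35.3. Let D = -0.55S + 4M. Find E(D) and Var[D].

E(D) = (-0.55)·E(S) + 4·E(M) = (-0.55)·1.1 + 4·75 = 299.395.
Var[D] = a²·Var[S] + b²·Var[M] + 2ab·covariance of S and M with a = -0.55, b = 4.
= (-0.55)²·102.3 + 4²·99.3 + 2·(-0.55)·4·35.3
= 30.94575 + 1588.8 + (-155.32) = 1464.42575.

E(D) = 299.395, Var[D] = 1464.42575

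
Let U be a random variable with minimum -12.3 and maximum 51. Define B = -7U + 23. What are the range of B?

Range(B) = 443.1

Range of U = 51 − (-12.3) = 63.3.
Range(B) = |a|·Range(U) = |-7|·63.3 = 443.1.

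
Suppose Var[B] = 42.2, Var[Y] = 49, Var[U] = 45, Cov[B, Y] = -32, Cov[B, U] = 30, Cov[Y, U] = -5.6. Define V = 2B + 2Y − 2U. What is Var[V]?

Var[V] = a²·Var[B] + b²·Var[Y] + c²·Var[U] + 2ab·Cov[B, Y] + 2ac·Cov[B, U] + 2bc·Cov[Y, U], with a = 2, b = 2, c = -2.
= 168.8 + 196 + 180 + (-256) + (-240) + 44.8
= 93.6.

Var[V] = 93.6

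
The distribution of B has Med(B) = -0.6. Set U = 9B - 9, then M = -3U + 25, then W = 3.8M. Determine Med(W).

Med(U) = 9·(-0.6) + (-9) = -14.4.
Med(M) = (-3)·(-14.4) + 25 = 68.2.
Med(W) = 3.8·68.2 = 259.16.

Med(W) = 259.16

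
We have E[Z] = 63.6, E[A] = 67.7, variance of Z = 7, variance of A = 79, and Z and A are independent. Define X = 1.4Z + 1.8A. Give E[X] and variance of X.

E[X] = 210.9, variance of X = 269.68

E[X] = 1.4·E[Z] + 1.8·E[A] = 1.4·63.6 + 1.8·67.7 = 210.9.
variance of X = a²·variance of Z + b²·variance of A + 2ab·Cov(Z, A) with a = 1.4, b = 1.8.
Independence gives Cov(Z, A) = 0.
= 1.4²·7 + 1.8²·79 + 2·1.4·1.8·0
= 13.72 + 255.96 + 0 = 269.68.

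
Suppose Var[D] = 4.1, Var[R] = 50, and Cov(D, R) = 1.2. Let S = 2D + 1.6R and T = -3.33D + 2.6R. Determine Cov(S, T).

By bilinearity, Cov(S, T) = ac·Var[D] + bd·Var[R] + (ad+bc)·Cov(D, R), with a=2, b=1.6, c=-3.33, d=2.6.
ac·Var[D] = 2·(-3.33)·4.1 = -27.306
bd·Var[R] = 1.6·2.6·50 = 208
(ad+bc)·Cov(D, R) = (-0.128)·1.2 = -0.1536
Cov(S, T) = -27.306 + 208 + (-0.1536) = 180.5404.

Cov(S, T) = 180.5404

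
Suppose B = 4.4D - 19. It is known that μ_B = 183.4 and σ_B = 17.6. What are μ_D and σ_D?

From B = 4.4D - 19: μ_B = a·μ_D + b, so μ_D = (μ_B − b)/a = (183.4 − (-19))/4.4 = 46.
σ_B = |a|·σ_D, so σ_D = 17.6/|4.4| = 4.

μ_D = 46, σ_D = 4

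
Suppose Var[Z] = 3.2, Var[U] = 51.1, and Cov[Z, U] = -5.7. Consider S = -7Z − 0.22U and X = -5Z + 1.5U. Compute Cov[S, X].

By bilinearity, Cov[S, X] = ac·Var[Z] + bd·Var[U] + (ad+bc)·Cov[Z, U], with a=-7, b=-0.22, c=-5, d=1.5.
ac·Var[Z] = (-7)·(-5)·3.2 = 112
bd·Var[U] = (-0.22)·1.5·51.1 = -16.863
(ad+bc)·Cov[Z, U] = (-9.4)·(-5.7) = 53.58
Cov[S, X] = 112 + (-16.863) + 53.58 = 148.717.

Cov[S, X] = 148.717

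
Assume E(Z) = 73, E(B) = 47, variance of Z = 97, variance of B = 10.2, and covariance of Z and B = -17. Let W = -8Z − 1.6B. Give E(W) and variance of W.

E(W) = -659.2, variance of W = 5798.912

E(W) = (-8)·E(Z) + (-1.6)·E(B) = (-8)·73 + (-1.6)·47 = -659.2.
variance of W = a²·variance of Z + b²·variance of B + 2ab·covariance of Z and B with a = -8, b = -1.6.
= (-8)²·97 + (-1.6)²·10.2 + 2·(-8)·(-1.6)·(-17)
= 6208 + 26.112 + (-435.2) = 5798.912.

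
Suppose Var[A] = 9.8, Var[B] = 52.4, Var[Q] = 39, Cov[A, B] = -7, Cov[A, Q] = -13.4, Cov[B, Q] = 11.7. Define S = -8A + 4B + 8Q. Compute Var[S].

Var[S] = a²·Var[A] + b²·Var[B] + c²·Var[Q] + 2ab·Cov[A, B] + 2ac·Cov[A, Q] + 2bc·Cov[B, Q], with a = -8, b = 4, c = 8.
= 627.2 + 838.4 + 2496 + 448 + 1715.2 + 748.8
= 6873.6.

Var[S] = 6873.6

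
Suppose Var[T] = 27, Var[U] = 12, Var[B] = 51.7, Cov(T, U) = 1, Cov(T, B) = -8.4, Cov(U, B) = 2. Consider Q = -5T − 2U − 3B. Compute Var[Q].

Var[Q] = 980.3

Var[Q] = a²·Var[T] + b²·Var[U] + c²·Var[B] + 2ab·Cov(T, U) + 2ac·Cov(T, B) + 2bc·Cov(U, B), with a = -5, b = -2, c = -3.
= 675 + 48 + 465.3 + 20 + (-252) + 24
= 980.3.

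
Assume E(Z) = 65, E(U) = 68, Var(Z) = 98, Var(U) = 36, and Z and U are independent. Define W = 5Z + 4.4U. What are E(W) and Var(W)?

E(W) = 624.2, Var(W) = 3146.96

E(W) = 5·E(Z) + 4.4·E(U) = 5·65 + 4.4·68 = 624.2.
Var(W) = a²·Var(Z) + b²·Var(U) + 2ab·Cov(Z, U) with a = 5, b = 4.4.
Independence gives Cov(Z, U) = 0.
= 5²·98 + 4.4²·36 + 2·5·4.4·0
= 2450 + 696.96 + 0 = 3146.96.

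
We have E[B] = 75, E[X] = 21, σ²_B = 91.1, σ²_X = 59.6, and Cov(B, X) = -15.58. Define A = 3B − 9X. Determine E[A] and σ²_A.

E[A] = 3·E[B] + (-9)·E[X] = 3·75 + (-9)·21 = 36.
σ²_A = a²·σ²_B + b²·σ²_X + 2ab·Cov(B, X) with a = 3, b = -9.
= 3²·91.1 + (-9)²·59.6 + 2·3·(-9)·(-15.58)
= 819.9 + 4827.6 + 841.32 = 6488.82.

E[A] = 36, σ²_A = 6488.82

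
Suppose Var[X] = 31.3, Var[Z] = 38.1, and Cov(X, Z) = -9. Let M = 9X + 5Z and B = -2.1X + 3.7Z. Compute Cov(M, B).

By bilinearity, Cov(M, B) = ac·Var[X] + bd·Var[Z] + (ad+bc)·Cov(X, Z), with a=9, b=5, c=-2.1, d=3.7.
ac·Var[X] = 9·(-2.1)·31.3 = -591.57
bd·Var[Z] = 5·3.7·38.1 = 704.85
(ad+bc)·Cov(X, Z) = (22.8)·(-9) = -205.2
Cov(M, B) = -591.57 + 704.85 + (-205.2) = -91.92.

Cov(M, B) = -91.92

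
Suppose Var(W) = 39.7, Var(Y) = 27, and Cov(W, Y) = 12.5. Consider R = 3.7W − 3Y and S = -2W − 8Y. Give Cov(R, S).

Cov(R, S) = 59.22

By bilinearity, Cov(R, S) = ac·Var(W) + bd·Var(Y) + (ad+bc)·Cov(W, Y), with a=3.7, b=-3, c=-2, d=-8.
ac·Var(W) = 3.7·(-2)·39.7 = -293.78
bd·Var(Y) = (-3)·(-8)·27 = 648
(ad+bc)·Cov(W, Y) = (-23.6)·12.5 = -295
Cov(R, S) = -293.78 + 648 + (-295) = 59.22.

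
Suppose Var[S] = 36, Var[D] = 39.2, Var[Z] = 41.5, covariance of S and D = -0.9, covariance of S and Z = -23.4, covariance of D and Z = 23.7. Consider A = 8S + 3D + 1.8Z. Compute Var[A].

Var[A] = 2330.1

Var[A] = a²·Var[S] + b²·Var[D] + c²·Var[Z] + 2ab·covariance of S and D + 2ac·covariance of S and Z + 2bc·covariance of D and Z, with a = 8, b = 3, c = 1.8.
= 2304 + 352.8 + 134.46 + (-43.2) + (-673.92) + 255.96
= 2330.1.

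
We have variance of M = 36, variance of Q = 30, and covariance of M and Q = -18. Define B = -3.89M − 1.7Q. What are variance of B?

variance of B = 393.3876

variance of B = a²·variance of M + b²·variance of Q + 2ab·covariance of M and Q with a = -3.89, b = -1.7.
= (-3.89)²·36 + (-1.7)²·30 + 2·(-3.89)·(-1.7)·(-18)
= 544.7556 + 86.7 + (-238.068) = 393.3876.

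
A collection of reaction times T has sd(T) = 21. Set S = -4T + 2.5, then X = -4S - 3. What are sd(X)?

sd(X) = 336

sd(S) = |-4|·21 = 84.
sd(X) = |-4|·84 = 336.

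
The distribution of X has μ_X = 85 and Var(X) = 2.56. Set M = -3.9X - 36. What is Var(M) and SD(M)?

M = -3.9X - 36 is linear with a = -3.9, b = -36.
Var(M) = a²·Var(X) = (-3.9)²·2.56 = 38.9376 (the additive constant -36 does not affect variance).
SD(X) = √2.56 = 1.6.
SD(M) = |a|·SD(X) = |-3.9|·1.6 = 6.24.

Var(M) = 38.9376, SD(M) = 6.24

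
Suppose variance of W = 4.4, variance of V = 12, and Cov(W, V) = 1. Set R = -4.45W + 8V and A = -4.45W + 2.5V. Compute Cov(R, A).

Cov(R, A) = 280.406

By bilinearity, Cov(R, A) = ac·variance of W + bd·variance of V + (ad+bc)·Cov(W, V), with a=-4.45, b=8, c=-4.45, d=2.5.
ac·variance of W = (-4.45)·(-4.45)·4.4 = 87.131
bd·variance of V = 8·2.5·12 = 240
(ad+bc)·Cov(W, V) = (-46.725)·1 = -46.725
Cov(R, A) = 87.131 + 240 + (-46.725) = 280.406.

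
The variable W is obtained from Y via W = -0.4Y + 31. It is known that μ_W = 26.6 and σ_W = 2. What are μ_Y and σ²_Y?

From W = -0.4Y + 31: μ_W = a·μ_Y + b, so μ_Y = (μ_W − b)/a = (26.6 − 31)/(-0.4) = 11.
σ²_W = 2² = 4.
σ²_W = a²·σ²_Y, so σ²_Y = 4/(-0.4)² = 25.

μ_Y = 11, σ²_Y = 25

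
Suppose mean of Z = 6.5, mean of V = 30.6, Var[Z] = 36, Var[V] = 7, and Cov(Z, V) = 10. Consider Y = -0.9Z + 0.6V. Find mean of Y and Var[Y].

mean of Y = 12.51, Var[Y] = 20.88

mean of Y = (-0.9)·mean of Z + 0.6·mean of V = (-0.9)·6.5 + 0.6·30.6 = 12.51.
Var[Y] = a²·Var[Z] + b²·Var[V] + 2ab·Cov(Z, V) with a = -0.9, b = 0.6.
= (-0.9)²·36 + 0.6²·7 + 2·(-0.9)·0.6·10
= 29.16 + 2.52 + (-10.8) = 20.88.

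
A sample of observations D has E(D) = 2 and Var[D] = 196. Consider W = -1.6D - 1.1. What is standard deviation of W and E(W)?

W = -1.6D - 1.1 is linear with a = -1.6, b = -1.1.
standard deviation of D = √196 = 14.
standard deviation of W = |a|·standard deviation of D = |-1.6|·14 = 22.4.
E(W) = a·E(D) + b = (-1.6)·2 + (-1.1) = -4.3.

standard deviation of W = 22.4, E(W) = -4.3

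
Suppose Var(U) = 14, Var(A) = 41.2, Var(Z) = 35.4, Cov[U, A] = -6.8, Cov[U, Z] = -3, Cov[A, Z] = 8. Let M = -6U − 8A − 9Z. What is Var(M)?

Var(M) = 6183.4

Var(M) = a²·Var(U) + b²·Var(A) + c²·Var(Z) + 2ab·Cov[U, A] + 2ac·Cov[U, Z] + 2bc·Cov[A, Z], with a = -6, b = -8, c = -9.
= 504 + 2636.8 + 2867.4 + (-652.8) + (-324) + 1152
= 6183.4.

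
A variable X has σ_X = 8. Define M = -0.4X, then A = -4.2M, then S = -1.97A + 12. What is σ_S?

σ_M = |-0.4|·8 = 3.2.
σ_A = |-4.2|·3.2 = 13.44.
σ_S = |-1.97|·13.44 = 26.4768.

σ_S = 26.4768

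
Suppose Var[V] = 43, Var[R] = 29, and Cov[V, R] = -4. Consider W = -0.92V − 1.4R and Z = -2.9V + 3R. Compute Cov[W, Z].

By bilinearity, Cov[W, Z] = ac·Var[V] + bd·Var[R] + (ad+bc)·Cov[V, R], with a=-0.92, b=-1.4, c=-2.9, d=3.
ac·Var[V] = (-0.92)·(-2.9)·43 = 114.724
bd·Var[R] = (-1.4)·3·29 = -121.8
(ad+bc)·Cov[V, R] = (1.3)·(-4) = -5.2
Cov[W, Z] = 114.724 + (-121.8) + (-5.2) = -12.276.

Cov[W, Z] = -12.276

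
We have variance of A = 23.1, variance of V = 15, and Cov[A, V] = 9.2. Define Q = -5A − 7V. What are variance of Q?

variance of Q = 1956.5

variance of Q = a²·variance of A + b²·variance of V + 2ab·Cov[A, V] with a = -5, b = -7.
= (-5)²·23.1 + (-7)²·15 + 2·(-5)·(-7)·9.2
= 577.5 + 735 + 644 = 1956.5.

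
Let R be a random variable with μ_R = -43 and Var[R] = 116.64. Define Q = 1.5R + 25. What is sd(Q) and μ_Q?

Q = 1.5R + 25 is linear with a = 1.5, b = 25.
sd(R) = √116.64 = 10.8.
sd(Q) = |a|·sd(R) = |1.5|·10.8 = 16.2.
μ_Q = a·μ_R + b = 1.5·(-43) + 25 = -39.5.

sd(Q) = 16.2, μ_Q = -39.5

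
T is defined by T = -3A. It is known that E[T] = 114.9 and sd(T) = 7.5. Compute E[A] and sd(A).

From T = -3A: E[T] = a·E[A] + b, so E[A] = (E[T] − b)/a = (114.9 − 0)/(-3) = -38.3.
sd(T) = |a|·sd(A), so sd(A) = 7.5/|-3| = 2.5.

E[A] = -38.3, sd(A) = 2.5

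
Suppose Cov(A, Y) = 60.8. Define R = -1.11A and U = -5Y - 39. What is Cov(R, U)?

Cov(R, U) = 337.44

Cov(R, U) = a·c·Cov(A, Y) = (-1.11)·(-5)·60.8 = 337.44. Additive constants drop out.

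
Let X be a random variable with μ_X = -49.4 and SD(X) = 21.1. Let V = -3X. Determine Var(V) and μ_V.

V = -3X is linear with a = -3, b = 0.
Var(X) = 21.1² = 445.21.
Var(V) = a²·Var(X) = (-3)²·445.21 = 4006.89.
μ_V = a·μ_X + b = (-3)·(-49.4) = 148.2.

Var(V) = 4006.89, μ_V = 148.2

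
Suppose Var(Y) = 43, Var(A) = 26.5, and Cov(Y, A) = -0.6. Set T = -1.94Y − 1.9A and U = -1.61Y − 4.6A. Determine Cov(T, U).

Cov(T, U) = 358.7264

By bilinearity, Cov(T, U) = ac·Var(Y) + bd·Var(A) + (ad+bc)·Cov(Y, A), with a=-1.94, b=-1.9, c=-1.61, d=-4.6.
ac·Var(Y) = (-1.94)·(-1.61)·43 = 134.3062
bd·Var(A) = (-1.9)·(-4.6)·26.5 = 231.61
(ad+bc)·Cov(Y, A) = (11.983)·(-0.6) = -7.1898
Cov(T, U) = 134.3062 + 231.61 + (-7.1898) = 358.7264.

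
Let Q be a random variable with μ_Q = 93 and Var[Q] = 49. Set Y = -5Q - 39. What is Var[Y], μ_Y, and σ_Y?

Y = -5Q - 39 is linear with a = -5, b = -39.
Var[Y] = a²·Var[Q] = (-5)²·49 = 1225 (the additive constant -39 does not affect variance).
μ_Y = a·μ_Q + b = (-5)·93 + (-39) = -504.
σ_Q = √49 = 7.
σ_Y = |a|·σ_Q = |-5|·7 = 35.

Var[Y] = 1225, μ_Y = -504, σ_Y = 35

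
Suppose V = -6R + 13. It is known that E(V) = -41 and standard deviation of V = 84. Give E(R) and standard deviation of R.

E(R) = 9, standard deviation of R = 14

From V = -6R + 13: E(V) = a·E(R) + b, so E(R) = (E(V) − b)/a = (-41 − 13)/(-6) = 9.
standard deviation of V = |a|·standard deviation of R, so standard deviation of R = 84/|-6| = 14.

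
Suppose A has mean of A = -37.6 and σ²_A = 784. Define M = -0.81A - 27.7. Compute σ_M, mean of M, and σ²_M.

σ_M = 22.68, mean of M = 2.756, σ²_M = 514.3824

M = -0.81A - 27.7 is linear with a = -0.81, b = -27.7.
σ_A = √784 = 28.
σ_M = |a|·σ_A = |-0.81|·28 = 22.68.
mean of M = a·mean of A + b = (-0.81)·(-37.6) + (-27.7) = 2.756.
σ²_M = a²·σ²_A = (-0.81)²·784 = 514.3824 (the additive constant -27.7 does not affect variance).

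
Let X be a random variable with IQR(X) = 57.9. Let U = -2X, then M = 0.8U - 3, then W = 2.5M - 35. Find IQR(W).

IQR(W) = 231.6

IQR(U) = |-2|·57.9 = 115.8.
IQR(M) = |0.8|·115.8 = 92.64.
IQR(W) = |2.5|·92.64 = 231.6.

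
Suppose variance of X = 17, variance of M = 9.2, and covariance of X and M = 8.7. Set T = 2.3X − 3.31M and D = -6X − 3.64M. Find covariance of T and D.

covariance of T and D = -23.80912

By bilinearity, covariance of T and D = ac·variance of X + bd·variance of M + (ad+bc)·covariance of X and M, with a=2.3, b=-3.31, c=-6, d=-3.64.
ac·variance of X = 2.3·(-6)·17 = -234.6
bd·variance of M = (-3.31)·(-3.64)·9.2 = 110.84528
(ad+bc)·covariance of X and M = (11.488)·8.7 = 99.9456
covariance of T and D = -234.6 + 110.84528 + 99.9456 = -23.80912.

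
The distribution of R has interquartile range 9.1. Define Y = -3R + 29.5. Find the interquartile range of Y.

IQR(Y) = 27.3

Under Y = aR + b, IQR(Y) = |a|·IQR(R) = |-3|·9.1 = 27.3 (shifts cancel; spread scales by |a|).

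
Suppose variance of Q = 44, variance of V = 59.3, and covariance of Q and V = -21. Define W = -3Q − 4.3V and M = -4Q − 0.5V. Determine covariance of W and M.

By bilinearity, covariance of W and M = ac·variance of Q + bd·variance of V + (ad+bc)·covariance of Q and V, with a=-3, b=-4.3, c=-4, d=-0.5.
ac·variance of Q = (-3)·(-4)·44 = 528
bd·variance of V = (-4.3)·(-0.5)·59.3 = 127.495
(ad+bc)·covariance of Q and V = (18.7)·(-21) = -392.7
covariance of W and M = 528 + 127.495 + (-392.7) = 262.795.

covariance of W and M = 262.795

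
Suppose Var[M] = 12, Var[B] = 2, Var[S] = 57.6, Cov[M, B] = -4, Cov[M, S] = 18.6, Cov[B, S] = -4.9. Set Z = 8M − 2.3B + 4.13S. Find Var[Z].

Var[Z] = a²·Var[M] + b²·Var[B] + c²·Var[S] + 2ab·Cov[M, B] + 2ac·Cov[M, S] + 2bc·Cov[B, S], with a = 8, b = -2.3, c = 4.13.
= 768 + 10.58 + 982.47744 + 147.2 + 1229.088 + 93.0902
= 3230.43564.

Var[Z] = 3230.43564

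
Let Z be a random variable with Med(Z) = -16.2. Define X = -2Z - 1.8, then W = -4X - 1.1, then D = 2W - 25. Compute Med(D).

Med(D) = -272

Med(X) = (-2)·(-16.2) + (-1.8) = 30.6.
Med(W) = (-4)·30.6 + (-1.1) = -123.5.
Med(D) = 2·(-123.5) + (-25) = -272.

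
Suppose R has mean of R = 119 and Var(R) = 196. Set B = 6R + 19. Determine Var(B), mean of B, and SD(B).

B = 6R + 19 is linear with a = 6, b = 19.
Var(B) = a²·Var(R) = 6²·196 = 7056 (the additive constant 19 does not affect variance).
mean of B = a·mean of R + b = 6·119 + 19 = 733.
SD(R) = √196 = 14.
SD(B) = |a|·SD(R) = |6|·14 = 84.

Var(B) = 7056, mean of B = 733, SD(B) = 84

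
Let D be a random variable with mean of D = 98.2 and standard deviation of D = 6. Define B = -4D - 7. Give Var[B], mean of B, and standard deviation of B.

B = -4D - 7 is linear with a = -4, b = -7.
Var[D] = 6² = 36.
Var[B] = a²·Var[D] = (-4)²·36 = 576 (the additive constant -7 does not affect variance).
mean of B = a·mean of D + b = (-4)·98.2 + (-7) = -399.8.
standard deviation of B = |a|·standard deviation of D = |-4|·6 = 24.

Var[B] = 576, mean of B = -399.8, standard deviation of B = 24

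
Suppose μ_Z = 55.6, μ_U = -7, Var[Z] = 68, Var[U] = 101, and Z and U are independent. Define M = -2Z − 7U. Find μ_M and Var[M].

μ_M = -62.2, Var[M] = 5221

μ_M = (-2)·μ_Z + (-7)·μ_U = (-2)·55.6 + (-7)·(-7) = -62.2.
Var[M] = a²·Var[Z] + b²·Var[U] + 2ab·Cov(Z, U) with a = -2, b = -7.
Independence gives Cov(Z, U) = 0.
= (-2)²·68 + (-7)²·101 + 2·(-2)·(-7)·0
= 272 + 4949 + 0 = 5221.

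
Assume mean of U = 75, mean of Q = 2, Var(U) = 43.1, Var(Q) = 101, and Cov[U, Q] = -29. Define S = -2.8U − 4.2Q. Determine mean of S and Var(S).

mean of S = (-2.8)·mean of U + (-4.2)·mean of Q = (-2.8)·75 + (-4.2)·2 = -218.4.
Var(S) = a²·Var(U) + b²·Var(Q) + 2ab·Cov[U, Q] with a = -2.8, b = -4.2.
= (-2.8)²·43.1 + (-4.2)²·101 + 2·(-2.8)·(-4.2)·(-29)
= 337.904 + 1781.64 + (-682.08) = 1437.464.

mean of S = -218.4, Var(S) = 1437.464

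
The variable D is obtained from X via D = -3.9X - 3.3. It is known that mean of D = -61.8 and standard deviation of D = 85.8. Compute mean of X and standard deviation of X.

From D = -3.9X - 3.3: mean of D = a·mean of X + b, so mean of X = (mean of D − b)/a = (-61.8 − (-3.3))/(-3.9) = 15.
standard deviation of D = |a|·standard deviation of X, so standard deviation of X = 85.8/|-3.9| = 22.

mean of X = 15, standard deviation of X = 22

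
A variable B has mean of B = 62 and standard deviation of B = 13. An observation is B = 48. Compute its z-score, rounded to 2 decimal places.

z = (B − mean of B) / standard deviation of B = (48 − 62) / 13 ≈ -1.08.

z = -1.08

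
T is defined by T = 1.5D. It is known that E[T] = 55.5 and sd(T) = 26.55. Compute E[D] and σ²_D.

From T = 1.5D: E[T] = a·E[D] + b, so E[D] = (E[T] − b)/a = (55.5 − 0)/1.5 = 37.
σ²_T = 26.55² = 704.9025.
σ²_T = a²·σ²_D, so σ²_D = 704.9025/1.5² = 313.29.

E[D] = 37, σ²_D = 313.29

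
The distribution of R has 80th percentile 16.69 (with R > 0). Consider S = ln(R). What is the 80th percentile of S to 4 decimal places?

ln(R) is increasing, so P_{80}(S) = g(P_{80}(R)) ≈ 2.8148.

80th percentile of S = 2.8148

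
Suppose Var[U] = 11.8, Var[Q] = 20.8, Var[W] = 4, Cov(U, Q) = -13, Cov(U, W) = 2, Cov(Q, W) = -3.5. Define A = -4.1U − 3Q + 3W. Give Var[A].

Var[A] = a²·Var[U] + b²·Var[Q] + c²·Var[W] + 2ab·Cov(U, Q) + 2ac·Cov(U, W) + 2bc·Cov(Q, W), with a = -4.1, b = -3, c = 3.
= 198.358 + 187.2 + 36 + (-319.8) + (-49.2) + 63
= 115.558.

Var[A] = 115.558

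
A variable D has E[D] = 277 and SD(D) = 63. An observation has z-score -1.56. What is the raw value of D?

D = E[D] + z·SD(D) = 277 + (-1.56)·63 = 178.72.

D = 178.72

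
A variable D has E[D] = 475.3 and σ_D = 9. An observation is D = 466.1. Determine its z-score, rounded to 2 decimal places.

z = -1.02

z = (D − E[D]) / σ_D = (466.1 − 475.3) / 9 ≈ -1.02.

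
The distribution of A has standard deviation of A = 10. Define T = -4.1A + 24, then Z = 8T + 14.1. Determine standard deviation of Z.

standard deviation of T = |-4.1|·10 = 41.
standard deviation of Z = |8|·41 = 328.

standard deviation of Z = 328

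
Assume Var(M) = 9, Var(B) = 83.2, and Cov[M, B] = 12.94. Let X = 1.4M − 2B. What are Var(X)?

Var(X) = 277.976

Var(X) = a²·Var(M) + b²·Var(B) + 2ab·Cov[M, B] with a = 1.4, b = -2.
= 1.4²·9 + (-2)²·83.2 + 2·1.4·(-2)·12.94
= 17.64 + 332.8 + (-72.464) = 277.976.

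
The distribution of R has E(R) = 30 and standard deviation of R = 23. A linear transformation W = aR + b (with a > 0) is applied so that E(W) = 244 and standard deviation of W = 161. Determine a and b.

a = 7, b = 34

standard deviation of W = a·standard deviation of R (a > 0), so a = 161/23 = 7.
E(W) = a·E(R) + b, so b = 244 − 7·30 = 34.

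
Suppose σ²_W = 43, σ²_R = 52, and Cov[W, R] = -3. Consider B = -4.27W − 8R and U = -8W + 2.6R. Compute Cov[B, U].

Cov[B, U] = 228.586

By bilinearity, Cov[B, U] = ac·σ²_W + bd·σ²_R + (ad+bc)·Cov[W, R], with a=-4.27, b=-8, c=-8, d=2.6.
ac·σ²_W = (-4.27)·(-8)·43 = 1468.88
bd·σ²_R = (-8)·2.6·52 = -1081.6
(ad+bc)·Cov[W, R] = (52.898)·(-3) = -158.694
Cov[B, U] = 1468.88 + (-1081.6) + (-158.694) = 228.586.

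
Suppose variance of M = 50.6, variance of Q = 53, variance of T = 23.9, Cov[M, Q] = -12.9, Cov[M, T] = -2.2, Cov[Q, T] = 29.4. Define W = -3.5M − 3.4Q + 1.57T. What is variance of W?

variance of W = a²·variance of M + b²·variance of Q + c²·variance of T + 2ab·Cov[M, Q] + 2ac·Cov[M, T] + 2bc·Cov[Q, T], with a = -3.5, b = -3.4, c = 1.57.
= 619.85 + 612.68 + 58.91111 + (-307.02) + 24.178 + (-313.8744)
= 694.72471.

variance of W = 694.72471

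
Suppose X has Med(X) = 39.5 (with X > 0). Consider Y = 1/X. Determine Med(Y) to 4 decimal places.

1/X is monotone on this domain, so Med(Y) = 1/(39.5) ≈ 0.0253.

Med(Y) = 0.0253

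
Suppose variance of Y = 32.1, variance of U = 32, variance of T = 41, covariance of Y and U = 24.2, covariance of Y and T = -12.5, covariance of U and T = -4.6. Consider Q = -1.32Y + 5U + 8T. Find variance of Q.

variance of Q = 3056.49104

variance of Q = a²·variance of Y + b²·variance of U + c²·variance of T + 2ab·covariance of Y and U + 2ac·covariance of Y and T + 2bc·covariance of U and T, with a = -1.32, b = 5, c = 8.
= 55.93104 + 800 + 2624 + (-319.44) + 264 + (-368)
= 3056.49104.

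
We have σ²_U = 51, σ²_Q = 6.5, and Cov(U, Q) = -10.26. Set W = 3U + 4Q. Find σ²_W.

σ²_W = a²·σ²_U + b²·σ²_Q + 2ab·Cov(U, Q) with a = 3, b = 4.
= 3²·51 + 4²·6.5 + 2·3·4·(-10.26)
= 459 + 104 + (-246.24) = 316.76.

σ²_W = 316.76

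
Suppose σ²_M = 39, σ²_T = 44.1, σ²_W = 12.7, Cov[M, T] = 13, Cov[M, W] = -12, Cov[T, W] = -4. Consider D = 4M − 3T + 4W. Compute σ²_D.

σ²_D = 624.1

σ²_D = a²·σ²_M + b²·σ²_T + c²·σ²_W + 2ab·Cov[M, T] + 2ac·Cov[M, W] + 2bc·Cov[T, W], with a = 4, b = -3, c = 4.
= 624 + 396.9 + 203.2 + (-312) + (-384) + 96
= 624.1.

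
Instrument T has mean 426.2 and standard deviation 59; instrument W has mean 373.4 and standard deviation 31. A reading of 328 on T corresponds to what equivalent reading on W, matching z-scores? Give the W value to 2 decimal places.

z = (328 − 426.2)/59 ≈ -1.6644.
W = 373.4 + z·31 = 373.4 + (328 − 426.2)·31/59 ≈ 321.80.

W = 321.80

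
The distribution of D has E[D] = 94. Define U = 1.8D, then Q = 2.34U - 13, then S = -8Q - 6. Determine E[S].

E[U] = 1.8·94 = 169.2.
E[Q] = 2.34·169.2 + (-13) = 382.928.
E[S] = (-8)·382.928 + (-6) = -3069.424.

E[S] = -3069.424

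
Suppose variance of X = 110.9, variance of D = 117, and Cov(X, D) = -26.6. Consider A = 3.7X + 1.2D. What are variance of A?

variance of A = a²·variance of X + b²·variance of D + 2ab·Cov(X, D) with a = 3.7, b = 1.2.
= 3.7²·110.9 + 1.2²·117 + 2·3.7·1.2·(-26.6)
= 1518.221 + 168.48 + (-236.208) = 1450.493.

variance of A = 1450.493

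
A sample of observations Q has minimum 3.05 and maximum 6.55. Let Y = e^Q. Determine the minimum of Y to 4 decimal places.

min(Y) = 21.1153

e^Q is increasing on this domain, so min(Y) comes from min(Q) = 3.05: min(Y) = exp(3.05) ≈ 21.1153.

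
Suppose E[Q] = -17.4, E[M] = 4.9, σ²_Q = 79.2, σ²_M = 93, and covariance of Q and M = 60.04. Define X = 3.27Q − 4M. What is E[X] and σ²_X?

E[X] = 3.27·E[Q] + (-4)·E[M] = 3.27·(-17.4) + (-4)·4.9 = -76.498.
σ²_X = a²·σ²_Q + b²·σ²_M + 2ab·covariance of Q and M with a = 3.27, b = -4.
= 3.27²·79.2 + (-4)²·93 + 2·3.27·(-4)·60.04
= 846.87768 + 1488 + (-1570.6464) = 764.23128.

E[X] = -76.498, σ²_X = 764.23128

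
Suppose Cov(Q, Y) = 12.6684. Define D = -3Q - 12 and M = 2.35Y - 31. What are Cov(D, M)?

Cov(D, M) = a·c·Cov(Q, Y) = (-3)·2.35·12.6684 = -89.31222. Additive constants drop out.

Cov(D, M) = -89.31222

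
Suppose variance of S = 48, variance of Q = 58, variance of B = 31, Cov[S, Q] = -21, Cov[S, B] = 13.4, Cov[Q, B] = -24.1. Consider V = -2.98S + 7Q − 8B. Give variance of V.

variance of V = a²·variance of S + b²·variance of Q + c²·variance of B + 2ab·Cov[S, Q] + 2ac·Cov[S, B] + 2bc·Cov[Q, B], with a = -2.98, b = 7, c = -8.
= 426.2592 + 2842 + 1984 + 876.12 + 638.912 + 2699.2
= 9466.4912.

variance of V = 9466.4912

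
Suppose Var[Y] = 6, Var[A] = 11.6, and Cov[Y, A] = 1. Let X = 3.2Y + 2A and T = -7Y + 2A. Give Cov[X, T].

By bilinearity, Cov[X, T] = ac·Var[Y] + bd·Var[A] + (ad+bc)·Cov[Y, A], with a=3.2, b=2, c=-7, d=2.
ac·Var[Y] = 3.2·(-7)·6 = -134.4
bd·Var[A] = 2·2·11.6 = 46.4
(ad+bc)·Cov[Y, A] = (-7.6)·1 = -7.6
Cov[X, T] = -134.4 + 46.4 + (-7.6) = -95.6.

Cov[X, T] = -95.6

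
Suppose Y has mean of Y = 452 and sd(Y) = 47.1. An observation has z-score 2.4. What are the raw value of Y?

Y = mean of Y + z·sd(Y) = 452 + 2.4·47.1 = 565.04.

Y = 565.04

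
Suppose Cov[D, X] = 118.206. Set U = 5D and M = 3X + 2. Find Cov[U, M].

Cov[U, M] = a·c·Cov[D, X] = 5·3·118.206 = 1773.09. Additive constants drop out.

Cov[U, M] = 1773.09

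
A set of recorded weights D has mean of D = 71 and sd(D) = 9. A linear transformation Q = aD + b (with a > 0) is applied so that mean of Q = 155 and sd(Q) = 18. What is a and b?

a = 2, b = 13

sd(Q) = a·sd(D) (a > 0), so a = 18/9 = 2.
mean of Q = a·mean of D + b, so b = 155 − 2·71 = 13.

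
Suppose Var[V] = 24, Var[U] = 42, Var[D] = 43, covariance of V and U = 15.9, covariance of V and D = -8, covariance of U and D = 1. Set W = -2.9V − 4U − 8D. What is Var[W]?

Var[W] = a²·Var[V] + b²·Var[U] + c²·Var[D] + 2ab·covariance of V and U + 2ac·covariance of V and D + 2bc·covariance of U and D, with a = -2.9, b = -4, c = -8.
= 201.84 + 672 + 2752 + 368.88 + (-371.2) + 64
= 3687.52.

Var[W] = 3687.52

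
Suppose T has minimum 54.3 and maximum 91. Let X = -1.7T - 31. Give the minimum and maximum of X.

min(X) = -185.7, max(X) = -123.31

a = -1.7 < 0, so order reverses: min(X) = a·max(T)+b = (-1.7)·91 + (-31) = -185.7; max(X) = a·min(T)+b = (-1.7)·54.3 + (-31) = -123.31.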